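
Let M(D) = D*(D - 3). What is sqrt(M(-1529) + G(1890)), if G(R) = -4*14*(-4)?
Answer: 2*sqrt(585663) ≈ 1530.6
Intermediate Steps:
M(D) = D*(-3 + D)
G(R) = 224 (G(R) = -56*(-4) = 224)
sqrt(M(-1529) + G(1890)) = sqrt(-1529*(-3 - 1529) + 224) = sqrt(-1529*(-1532) + 224) = sqrt(2342428 + 224) = sqrt(2342652) = 2*sqrt(585663)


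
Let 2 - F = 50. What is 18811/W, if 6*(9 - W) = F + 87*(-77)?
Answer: 37622/2267 ≈ 16.595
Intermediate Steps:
F = -48 (F = 2 - 1*50 = 2 - 50 = -48)
W = 2267/2 (W = 9 - (-48 + 87*(-77))/6 = 9 - (-48 - 6699)/6 = 9 - ⅙*(-6747) = 9 + 2249/2 = 2267/2 ≈ 1133.5)
18811/W = 18811/(2267/2) = 18811*(2/2267) = 37622/2267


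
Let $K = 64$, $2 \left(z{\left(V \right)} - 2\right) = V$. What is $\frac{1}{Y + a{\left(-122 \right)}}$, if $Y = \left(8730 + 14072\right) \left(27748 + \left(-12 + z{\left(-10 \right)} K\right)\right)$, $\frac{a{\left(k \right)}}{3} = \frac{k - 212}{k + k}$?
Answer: $\frac{122}{76623111637} \approx 1.5922 \cdot 10^{-9}$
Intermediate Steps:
$a{\left(k \right)} = \frac{3 \left(-212 + k\right)}{2 k}$ ($a{\left(k \right)} = 3 \frac{k - 212}{k + k} = 3 \frac{-212 + k}{2 k} = \frac{3 \left(-212 + k\right)}{2 k}$)
$z{\left(V \right)} = 2 + \frac{V}{2}$
$Y = 628058288$ ($Y = \left(8730 + 14072\right) \left(27748 + \left(-12 + \left(2 + \frac{1}{2} \left(-10\right)\right) 64\right)\right) = 22802 \left(27748 + \left(-12 + \left(2 - 5\right) 64\right)\right) = 22802 \left(27748 - 204\right) = 22802 \cdot 27544 = 628058288$)
$\frac{1}{Y + a{\left(-122 \right)}} = \frac{1}{628058288 - \left(- \frac{3}{2} + \frac{318}{-122}\right)} = \frac{1}{628058288 + \left(\frac{3}{2} - - \frac{159}{61}\right)} = \frac{1}{628058288 + \left(\frac{3}{2} + \frac{159}{61}\right)} = \frac{1}{628058288 + \frac{501}{122}} = \frac{1}{\frac{76623111637}{122}} = \frac{122}{76623111637}$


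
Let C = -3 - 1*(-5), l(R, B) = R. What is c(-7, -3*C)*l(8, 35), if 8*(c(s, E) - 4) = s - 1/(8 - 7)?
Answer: 24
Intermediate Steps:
C = 2 (C = -3 + 5 = 2)
c(s, E) = 31/8 + s/8 (c(s, E) = 4 + (s - 1/(8 - 7))/8 = 4 + (s - 1/1)/8 = 4 + (s - 1*1)/8 = 4 + (s - 1)/8 = 4 + (-1 + s)/8 = 4 + (-⅛ + s/8) = 31/8 + s/8)
c(-7, -3*C)*l(8, 35) = (31/8 + (⅛)*(-7))*8 = (31/8 - 7/8)*8 = 3*8 = 24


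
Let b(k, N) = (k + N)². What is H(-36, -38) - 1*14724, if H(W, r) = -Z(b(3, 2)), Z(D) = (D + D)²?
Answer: -17224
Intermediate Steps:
b(k, N) = (N + k)²
Z(D) = 4*D² (Z(D) = (2*D)² = 4*D²)
H(W, r) = -2500 (H(W, r) = -4*((2 + 3)²)² = -4*(5²)² = -4*25² = -4*625 = -1*2500 = -2500)
H(-36, -38) - 1*14724 = -2500 - 1*14724 = -2500 - 14724 = -17224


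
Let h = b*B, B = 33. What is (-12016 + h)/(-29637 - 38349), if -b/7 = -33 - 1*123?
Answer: -12010/33993 ≈ -0.35331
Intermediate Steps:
b = 1092 (b = -7*(-33 - 1*123) = -7*(-33 - 123) = -7*(-156) = 1092)
h = 36036 (h = 1092*33 = 36036)
(-12016 + h)/(-29637 - 38349) = (-12016 + 36036)/(-29637 - 38349) = 24020/(-67986) = 24020*(-1/67986) = -12010/33993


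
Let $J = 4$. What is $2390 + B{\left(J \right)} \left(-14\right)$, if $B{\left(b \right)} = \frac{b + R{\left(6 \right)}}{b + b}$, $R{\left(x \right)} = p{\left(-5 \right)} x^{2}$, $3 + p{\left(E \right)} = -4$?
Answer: $2824$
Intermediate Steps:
$p{\left(E \right)} = -7$ ($p{\left(E \right)} = -3 - 4 = -7$)
$R{\left(x \right)} = - 7 x^{2}$
$B{\left(b \right)} = \frac{-252 + b}{2 b}$ ($B{\left(b \right)} = \frac{b - 7 \cdot 6^{2}}{b + b} = \frac{b - 252}{2 b} = \left(b - 252\right) \frac{1}{2 b} = \left(-252 + b\right) \frac{1}{2 b} = \frac{-252 + b}{2 b}$)
$2390 + B{\left(J \right)} \left(-14\right) = 2390 + \frac{-252 + 4}{2 \cdot 4} \left(-14\right) = 2390 + \frac{1}{2} \cdot \frac{1}{4} \left(-248\right) \left(-14\right) = 2390 - -434 = 2390 + 434 = 2824$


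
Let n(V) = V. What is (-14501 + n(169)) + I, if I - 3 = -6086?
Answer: -20415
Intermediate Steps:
I = -6083 (I = 3 - 6086 = -6083)
(-14501 + n(169)) + I = (-14501 + 169) - 6083 = -14332 - 6083 = -20415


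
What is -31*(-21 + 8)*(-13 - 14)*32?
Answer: -348192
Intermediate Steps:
-31*(-21 + 8)*(-13 - 14)*32 = -(-403)*(-27)*32 = -31*351*32 = -10881*32 = -348192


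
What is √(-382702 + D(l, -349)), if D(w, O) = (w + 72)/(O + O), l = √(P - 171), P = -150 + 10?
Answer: √(-186453995464 - 698*I*√311)/698 ≈ 2.042e-5 - 618.63*I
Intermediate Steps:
P = -140
l = I*√311 (l = √(-140 - 171) = √(-311) = I*√311 ≈ 17.635*I)
D(w, O) = (72 + w)/(2*O) (D(w, O) = (72 + w)/((2*O)) = (72 + w)*(1/(2*O)) = (72 + w)/(2*O))
√(-382702 + D(l, -349)) = √(-382702 + (½)*(72 + I*√311)/(-349)) = √(-382702 + (½)*(-1/349)*(72 + I*√311)) = √(-382702 + (-36/349 - I*√311/698)) = √(-133563034/349 - I*√311/698)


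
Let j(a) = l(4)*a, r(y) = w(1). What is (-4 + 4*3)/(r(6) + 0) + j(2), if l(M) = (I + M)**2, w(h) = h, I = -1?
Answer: 26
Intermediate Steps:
l(M) = (-1 + M)**2
r(y) = 1
j(a) = 9*a (j(a) = (-1 + 4)**2*a = 3**2*a = 9*a)
(-4 + 4*3)/(r(6) + 0) + j(2) = (-4 + 4*3)/(1 + 0) + 9*2 = (-4 + 12)/1 + 18 = 1*8 + 18 = 8 + 18 = 26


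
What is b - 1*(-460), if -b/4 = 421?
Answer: -1224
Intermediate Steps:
b = -1684 (b = -4*421 = -1684)
b - 1*(-460) = -1684 - 1*(-460) = -1684 + 460 = -1224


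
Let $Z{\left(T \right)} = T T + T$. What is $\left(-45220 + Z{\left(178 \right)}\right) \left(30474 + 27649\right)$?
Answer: $-776407034$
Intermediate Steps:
$Z{\left(T \right)} = T + T^{2}$ ($Z{\left(T \right)} = T^{2} + T = T + T^{2}$)
$\left(-45220 + Z{\left(178 \right)}\right) \left(30474 + 27649\right) = \left(-45220 + 178 \left(1 + 178\right)\right) \left(30474 + 27649\right) = \left(-45220 + 178 \cdot 179\right) 58123 = \left(-45220 + 31862\right) 58123 = \left(-13358\right) 58123 = -776407034$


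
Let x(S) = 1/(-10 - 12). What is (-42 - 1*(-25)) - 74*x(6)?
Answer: -150/11 ≈ -13.636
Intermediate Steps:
x(S) = -1/22 (x(S) = 1/(-22) = -1/22)
(-42 - 1*(-25)) - 74*x(6) = (-42 - 1*(-25)) - 74*(-1/22) = (-42 + 25) + 37/11 = -17 + 37/11 = -150/11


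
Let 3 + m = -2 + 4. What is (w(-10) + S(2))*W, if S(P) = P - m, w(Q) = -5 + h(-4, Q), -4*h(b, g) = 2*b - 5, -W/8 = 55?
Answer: -550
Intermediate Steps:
W = -440 (W = -8*55 = -440)
h(b, g) = 5/4 - b/2 (h(b, g) = -(2*b - 5)/4 = -(-5 + 2*b)/4 = 5/4 - b/2)
w(Q) = -7/4 (w(Q) = -5 + (5/4 - ½*(-4)) = -5 + (5/4 + 2) = -5 + 13/4 = -7/4)
m = -1 (m = -3 + (-2 + 4) = -3 + 2 = -1)
S(P) = 1 + P (S(P) = P - 1*(-1) = P + 1 = 1 + P)
(w(-10) + S(2))*W = (-7/4 + (1 + 2))*(-440) = (-7/4 + 3)*(-440) = (5/4)*(-440) = -550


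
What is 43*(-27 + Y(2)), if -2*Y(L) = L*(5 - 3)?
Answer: -1247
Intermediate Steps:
Y(L) = -L (Y(L) = -L*(5 - 3)/2 = -L*2/2 = -L)
43*(-27 + Y(2)) = 43*(-27 - 1*2) = 43*(-27 - 2) = 43*(-29) = -1247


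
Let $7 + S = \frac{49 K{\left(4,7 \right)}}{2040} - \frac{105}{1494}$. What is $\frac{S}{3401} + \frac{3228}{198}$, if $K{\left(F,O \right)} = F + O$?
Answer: $\frac{34419245429}{2111476840} \approx 16.301$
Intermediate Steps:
$S = - \frac{1152403}{169320}$ ($S = -7 - \left(\frac{35}{498} - \frac{49 \left(4 + 7\right)}{2040}\right) = -7 - \left(\frac{35}{498} - 49 \cdot 11 \cdot \frac{1}{2040}\right) = -7 + \left(539 \cdot \frac{1}{2040} - \frac{35}{498}\right) = -7 + \left(\frac{539}{2040} - \frac{35}{498}\right) = -7 + \frac{32837}{169320} = - \frac{1152403}{169320} \approx -6.8061$)
$\frac{S}{3401} + \frac{3228}{198} = - \frac{1152403}{169320 \cdot 3401} + \frac{3228}{198} = \left(- \frac{1152403}{169320}\right) \frac{1}{3401} + 3228 \cdot \frac{1}{198} = - \frac{1152403}{575857320} + \frac{538}{33} = \frac{34419245429}{2111476840}$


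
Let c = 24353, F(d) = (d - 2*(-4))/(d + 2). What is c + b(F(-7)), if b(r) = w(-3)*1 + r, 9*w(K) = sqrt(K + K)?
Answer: 121764/5 + I*sqrt(6)/9 ≈ 24353.0 + 0.27217*I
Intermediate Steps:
w(K) = sqrt(2)*sqrt(K)/9 (w(K) = sqrt(K + K)/9 = sqrt(2*K)/9 = (sqrt(2)*sqrt(K))/9 = sqrt(2)*sqrt(K)/9)
F(d) = (8 + d)/(2 + d) (F(d) = (d + 8)/(2 + d) = (8 + d)/(2 + d))
b(r) = r + I*sqrt(6)/9 (b(r) = (sqrt(2)*sqrt(-3)/9)*1 + r = (sqrt(2)*(I*sqrt(3))/9)*1 + r = (I*sqrt(6)/9)*1 + r = I*sqrt(6)/9 + r = r + I*sqrt(6)/9)
c + b(F(-7)) = 24353 + ((8 - 7)/(2 - 7) + I*sqrt(6)/9) = 24353 + (1/(-5) + I*sqrt(6)/9) = 24353 + (-1/5*1 + I*sqrt(6)/9) = 24353 + (-1/5 + I*sqrt(6)/9) = 121764/5 + I*sqrt(6)/9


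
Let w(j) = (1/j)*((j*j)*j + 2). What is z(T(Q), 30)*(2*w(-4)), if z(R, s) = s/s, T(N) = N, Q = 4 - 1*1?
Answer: 31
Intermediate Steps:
Q = 3 (Q = 4 - 1 = 3)
z(R, s) = 1
w(j) = (2 + j³)/j (w(j) = (j²*j + 2)/j = (j³ + 2)/j = (2 + j³)/j)
z(T(Q), 30)*(2*w(-4)) = 1*(2*((2 + (-4)³)/(-4))) = 1*(2*(-(2 - 64)/4)) = 1*(2*(-¼*(-62))) = 1*(2*(31/2)) = 1*31 = 31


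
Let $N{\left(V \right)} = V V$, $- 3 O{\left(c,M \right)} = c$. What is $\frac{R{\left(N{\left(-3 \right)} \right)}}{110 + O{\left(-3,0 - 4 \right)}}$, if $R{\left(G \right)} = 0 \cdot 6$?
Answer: $0$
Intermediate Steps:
$O{\left(c,M \right)} = - \frac{c}{3}$
$N{\left(V \right)} = V^{2}$
$R{\left(G \right)} = 0$
$\frac{R{\left(N{\left(-3 \right)} \right)}}{110 + O{\left(-3,0 - 4 \right)}} = \frac{0}{110 - -1} = \frac{0}{110 + 1} = \frac{0}{111} = 0 \cdot \frac{1}{111} = 0$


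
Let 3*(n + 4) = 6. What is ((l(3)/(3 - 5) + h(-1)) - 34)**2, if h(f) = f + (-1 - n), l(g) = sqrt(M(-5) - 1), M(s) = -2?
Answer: (68 + I*sqrt(3))**2/4 ≈ 1155.3 + 58.89*I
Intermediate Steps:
n = -2 (n = -4 + (1/3)*6 = -4 + 2 = -2)
l(g) = I*sqrt(3) (l(g) = sqrt(-2 - 1) = sqrt(-3) = I*sqrt(3))
h(f) = 1 + f (h(f) = f + (-1 - 1*(-2)) = f + (-1 + 2) = f + 1 = 1 + f)
((l(3)/(3 - 5) + h(-1)) - 34)**2 = (((I*sqrt(3))/(3 - 5) + (1 - 1)) - 34)**2 = (((I*sqrt(3))/(-2) + 0) - 34)**2 = ((-I*sqrt(3)/2 + 0) - 34)**2 = (-I*sqrt(3)/2 - 34)**2 = (-34 - I*sqrt(3)/2)**2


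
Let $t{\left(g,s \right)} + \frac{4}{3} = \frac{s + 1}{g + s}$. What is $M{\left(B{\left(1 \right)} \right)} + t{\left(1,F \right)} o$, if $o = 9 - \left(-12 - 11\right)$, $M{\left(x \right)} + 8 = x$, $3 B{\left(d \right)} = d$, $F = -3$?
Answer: $- \frac{55}{3} \approx -18.333$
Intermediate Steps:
$B{\left(d \right)} = \frac{d}{3}$
$M{\left(x \right)} = -8 + x$
$t{\left(g,s \right)} = - \frac{4}{3} + \frac{1 + s}{g + s}$ ($t{\left(g,s \right)} = - \frac{4}{3} + \frac{s + 1}{g + s} = - \frac{4}{3} + \frac{1 + s}{g + s}$)
$o = 32$ ($o = 9 - -23 = 9 + 23 = 32$)
$M{\left(B{\left(1 \right)} \right)} + t{\left(1,F \right)} o = \left(-8 + \frac{1}{3} \cdot 1\right) + \frac{3 - -3 - 4}{3 \left(1 - 3\right)} 32 = \left(-8 + \frac{1}{3}\right) + \frac{3 + 3 - 4}{3 \left(-2\right)} 32 = - \frac{23}{3} + \frac{1}{3} \left(- \frac{1}{2}\right) 2 \cdot 32 = - \frac{23}{3} - \frac{32}{3} = - \frac{55}{3}$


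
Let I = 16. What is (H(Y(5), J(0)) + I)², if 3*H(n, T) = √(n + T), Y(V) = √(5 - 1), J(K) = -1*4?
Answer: (48 + I*√2)²/9 ≈ 255.78 + 15.085*I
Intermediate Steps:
J(K) = -4
Y(V) = 2 (Y(V) = √4 = 2)
H(n, T) = √(T + n)/3 (H(n, T) = √(n + T)/3 = √(T + n)/3)
(H(Y(5), J(0)) + I)² = (√(-4 + 2)/3 + 16)² = (√(-2)/3 + 16)² = ((I*√2)/3 + 16)² = (I*√2/3 + 16)² = (16 + I*√2/3)²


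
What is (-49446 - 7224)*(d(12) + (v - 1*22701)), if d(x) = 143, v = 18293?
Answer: 241697550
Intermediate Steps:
(-49446 - 7224)*(d(12) + (v - 1*22701)) = (-49446 - 7224)*(143 + (18293 - 1*22701)) = -56670*(143 + (18293 - 22701)) = -56670*(143 - 4408) = -56670*(-4265) = 241697550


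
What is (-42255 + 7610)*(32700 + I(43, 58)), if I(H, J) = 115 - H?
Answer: -1135385940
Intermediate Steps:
(-42255 + 7610)*(32700 + I(43, 58)) = (-42255 + 7610)*(32700 + (115 - 1*43)) = -34645*(32700 + (115 - 43)) = -34645*(32700 + 72) = -34645*32772 = -1135385940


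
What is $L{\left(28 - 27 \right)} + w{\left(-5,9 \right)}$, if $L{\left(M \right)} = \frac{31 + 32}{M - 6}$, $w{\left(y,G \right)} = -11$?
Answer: $- \frac{118}{5} \approx -23.6$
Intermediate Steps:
$L{\left(M \right)} = \frac{63}{-6 + M}$
$L{\left(28 - 27 \right)} + w{\left(-5,9 \right)} = \frac{63}{-6 + \left(28 - 27\right)} - 11 = \frac{63}{-6 + 1} - 11 = \frac{63}{-5} - 11 = 63 \left(- \frac{1}{5}\right) - 11 = - \frac{63}{5} - 11 = - \frac{118}{5}$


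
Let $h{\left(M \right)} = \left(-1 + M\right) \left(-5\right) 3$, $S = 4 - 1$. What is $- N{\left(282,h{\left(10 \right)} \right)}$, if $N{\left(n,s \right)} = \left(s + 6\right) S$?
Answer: $387$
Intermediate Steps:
$S = 3$
$h{\left(M \right)} = 15 - 15 M$ ($h{\left(M \right)} = \left(5 - 5 M\right) 3 = 15 - 15 M$)
$N{\left(n,s \right)} = 18 + 3 s$ ($N{\left(n,s \right)} = \left(s + 6\right) 3 = \left(6 + s\right) 3 = 18 + 3 s$)
$- N{\left(282,h{\left(10 \right)} \right)} = - (18 + 3 \left(15 - 150\right)) = - (18 + 3 \left(-135\right)) = - (18 - 405) = \left(-1\right) \left(-387\right) = 387$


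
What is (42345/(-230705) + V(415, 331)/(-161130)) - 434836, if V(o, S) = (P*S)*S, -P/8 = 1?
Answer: -1616417920218521/3717349665 ≈ -4.3483e+5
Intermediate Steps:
P = -8 (P = -8*1 = -8)
V(o, S) = -8*S**2 (V(o, S) = (-8*S)*S = -8*S**2)
(42345/(-230705) + V(415, 331)/(-161130)) - 434836 = (42345/(-230705) - 8*331**2/(-161130)) - 434836 = (42345*(-1/230705) - 8*109561*(-1/161130)) - 434836 = (-8469/46141 - 876488*(-1/161130)) - 434836 = (-8469/46141 + 438244/80565) - 434836 = 19538711419/3717349665 - 434836 = -1616417920218521/3717349665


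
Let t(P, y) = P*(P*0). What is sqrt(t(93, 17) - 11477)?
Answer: I*sqrt(11477) ≈ 107.13*I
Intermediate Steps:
t(P, y) = 0 (t(P, y) = P*0 = 0)
sqrt(t(93, 17) - 11477) = sqrt(0 - 11477) = sqrt(-11477) = I*sqrt(11477)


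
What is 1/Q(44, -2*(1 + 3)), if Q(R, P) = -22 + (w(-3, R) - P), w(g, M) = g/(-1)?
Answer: -1/11 ≈ -0.090909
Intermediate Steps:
w(g, M) = -g (w(g, M) = g*(-1) = -g)
Q(R, P) = -19 - P (Q(R, P) = -22 + (-1*(-3) - P) = -22 + (3 - P) = -19 - P)
1/Q(44, -2*(1 + 3)) = 1/(-19 - (-2)*(1 + 3)) = 1/(-19 - (-2)*4) = 1/(-19 - 1*(-8)) = 1/(-19 + 8) = 1/(-11) = -1/11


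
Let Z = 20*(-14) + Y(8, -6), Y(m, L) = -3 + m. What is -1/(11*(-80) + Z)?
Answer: 1/1155 ≈ 0.00086580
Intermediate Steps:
Z = -275 (Z = 20*(-14) + (-3 + 8) = -280 + 5 = -275)
-1/(11*(-80) + Z) = -1/(11*(-80) - 275) = -1/(-880 - 275) = -1/(-1155) = -1*(-1/1155) = 1/1155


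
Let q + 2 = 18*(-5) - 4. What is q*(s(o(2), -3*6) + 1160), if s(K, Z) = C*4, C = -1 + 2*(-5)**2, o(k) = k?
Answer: -130176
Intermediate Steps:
C = 49 (C = -1 + 2*25 = -1 + 50 = 49)
s(K, Z) = 196 (s(K, Z) = 49*4 = 196)
q = -96 (q = -2 + (18*(-5) - 4) = -2 + (-90 - 4) = -2 - 94 = -96)
q*(s(o(2), -3*6) + 1160) = -96*(196 + 1160) = -96*1356 = -130176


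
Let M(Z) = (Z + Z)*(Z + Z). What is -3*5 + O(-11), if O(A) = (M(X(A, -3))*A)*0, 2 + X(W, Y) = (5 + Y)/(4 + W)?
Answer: -15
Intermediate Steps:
X(W, Y) = -2 + (5 + Y)/(4 + W)
M(Z) = 4*Z² (M(Z) = (2*Z)*(2*Z) = 4*Z²)
O(A) = 0 (O(A) = ((4*((-3 - 3 - 2*A)/(4 + A))²)*A)*0 = ((4*((-6 - 2*A)/(4 + A))²)*A)*0 = ((4*((-6 - 2*A)²/(4 + A)²))*A)*0 = ((4*(-6 - 2*A)²/(4 + A)²)*A)*0 = (4*A*(-6 - 2*A)²/(4 + A)²)*0 = 0)
-3*5 + O(-11) = -3*5 + 0 = -15 + 0 = -15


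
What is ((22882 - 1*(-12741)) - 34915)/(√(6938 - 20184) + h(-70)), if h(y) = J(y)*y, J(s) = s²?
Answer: -121422000/58824506623 - 354*I*√13246/58824506623 ≈ -0.0020641 - 6.9261e-7*I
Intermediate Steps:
h(y) = y³ (h(y) = y²*y = y³)
((22882 - 1*(-12741)) - 34915)/(√(6938 - 20184) + h(-70)) = ((22882 - 1*(-12741)) - 34915)/(√(6938 - 20184) + (-70)³) = ((22882 + 12741) - 34915)/(√(-13246) - 343000) = (35623 - 34915)/(I*√13246 - 343000) = 708/(-343000 + I*√13246)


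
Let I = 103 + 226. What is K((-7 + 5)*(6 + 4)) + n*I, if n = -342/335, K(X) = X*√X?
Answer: -112518/335 - 40*I*√5 ≈ -335.87 - 89.443*I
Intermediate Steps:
I = 329
K(X) = X^(3/2)
n = -342/335 ≈ -1.0209
K((-7 + 5)*(6 + 4)) + n*I = ((-7 + 5)*(6 + 4))^(3/2) - 342/335*329 = (-2*10)^(3/2) - 112518/335 = (-20)^(3/2) - 112518/335 = -40*I*√5 - 112518/335 = -112518/335 - 40*I*√5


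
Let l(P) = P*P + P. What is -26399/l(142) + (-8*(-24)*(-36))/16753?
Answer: -52965229/30926038 ≈ -1.7126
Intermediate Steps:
l(P) = P + P² (l(P) = P² + P = P + P²)
-26399/l(142) + (-8*(-24)*(-36))/16753 = -26399*1/(142*(1 + 142)) + (-8*(-24)*(-36))/16753 = -26399/(142*143) + (192*(-36))*(1/16753) = -26399/20306 - 6912*1/16753 = -26399*1/20306 - 6912/16753 = -26399/20306 - 6912/16753 = -52965229/30926038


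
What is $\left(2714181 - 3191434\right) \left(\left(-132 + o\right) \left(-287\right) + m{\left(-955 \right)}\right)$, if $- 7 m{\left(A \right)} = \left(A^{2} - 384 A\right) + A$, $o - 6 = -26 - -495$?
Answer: $134099706983$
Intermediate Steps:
$o = 475$ ($o = 6 - -469 = 6 + \left(-26 + 495\right) = 6 + 469 = 475$)
$m{\left(A \right)} = - \frac{A^{2}}{7} + \frac{383 A}{7}$ ($m{\left(A \right)} = - \frac{\left(A^{2} - 384 A\right) + A}{7} = - \frac{A^{2} - 383 A}{7} = - \frac{A^{2}}{7} + \frac{383 A}{7}$)
$\left(2714181 - 3191434\right) \left(\left(-132 + o\right) \left(-287\right) + m{\left(-955 \right)}\right) = \left(2714181 - 3191434\right) \left(\left(-132 + 475\right) \left(-287\right) + \frac{1}{7} \left(-955\right) \left(383 - -955\right)\right) = - 477253 \left(343 \left(-287\right) + \frac{1}{7} \left(-955\right) \left(383 + 955\right)\right) = - 477253 \left(-98441 + \frac{1}{7} \left(-955\right) 1338\right) = - 477253 \left(-98441 - \frac{1277790}{7}\right) = \left(-477253\right) \left(- \frac{1966877}{7}\right) = 134099706983$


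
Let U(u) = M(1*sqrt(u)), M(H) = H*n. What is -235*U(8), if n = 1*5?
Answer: -2350*sqrt(2) ≈ -3323.4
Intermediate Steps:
n = 5
M(H) = 5*H (M(H) = H*5 = 5*H)
U(u) = 5*sqrt(u) (U(u) = 5*(1*sqrt(u)) = 5*sqrt(u))
-235*U(8) = -1175*sqrt(8) = -1175*2*sqrt(2) = -2350*sqrt(2)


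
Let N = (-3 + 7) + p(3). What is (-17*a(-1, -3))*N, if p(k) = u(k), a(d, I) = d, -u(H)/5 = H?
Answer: -187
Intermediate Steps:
u(H) = -5*H
p(k) = -5*k
N = -11 (N = (-3 + 7) - 5*3 = 4 - 15 = -11)
(-17*a(-1, -3))*N = -17*(-1)*(-11) = 17*(-11) = -187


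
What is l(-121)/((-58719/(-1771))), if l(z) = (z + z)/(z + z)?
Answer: 77/2553 ≈ 0.030161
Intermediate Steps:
l(z) = 1 (l(z) = (2*z)/((2*z)) = (2*z)*(1/(2*z)) = 1)
l(-121)/((-58719/(-1771))) = 1/(-58719/(-1771)) = 1/(-58719*(-1/1771)) = 1/(2553/77) = 1*(77/2553) = 77/2553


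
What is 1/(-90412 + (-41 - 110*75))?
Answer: -1/98703 ≈ -1.0131e-5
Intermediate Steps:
1/(-90412 + (-41 - 110*75)) = 1/(-90412 + (-41 - 8250)) = 1/(-90412 - 8291) = 1/(-98703) = -1/98703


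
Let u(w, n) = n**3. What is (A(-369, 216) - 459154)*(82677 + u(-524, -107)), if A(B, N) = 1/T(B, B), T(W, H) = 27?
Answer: 14162090653462/27 ≈ 5.2452e+11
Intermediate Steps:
A(B, N) = 1/27
(A(-369, 216) - 459154)*(82677 + u(-524, -107)) = (1/27 - 459154)*(82677 + (-107)**3) = -12397157*(82677 - 1225043)/27 = -12397157/27*(-1142366) = 14162090653462/27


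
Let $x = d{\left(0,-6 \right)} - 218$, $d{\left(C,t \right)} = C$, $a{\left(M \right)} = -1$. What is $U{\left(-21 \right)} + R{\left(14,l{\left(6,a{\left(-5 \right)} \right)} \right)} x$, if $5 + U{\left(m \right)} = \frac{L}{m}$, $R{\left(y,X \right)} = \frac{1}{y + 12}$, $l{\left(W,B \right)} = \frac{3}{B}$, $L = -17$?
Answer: $- \frac{3433}{273} \approx -12.575$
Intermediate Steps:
$R{\left(y,X \right)} = \frac{1}{12 + y}$
$U{\left(m \right)} = -5 - \frac{17}{m}$
$x = -218$ ($x = 0 - 218 = -218$)
$U{\left(-21 \right)} + R{\left(14,l{\left(6,a{\left(-5 \right)} \right)} \right)} x = \left(-5 - \frac{17}{-21}\right) + \frac{1}{12 + 14} \left(-218\right) = \left(-5 - - \frac{17}{21}\right) + \frac{1}{26} \left(-218\right) = \left(-5 + \frac{17}{21}\right) + \frac{1}{26} \left(-218\right) = - \frac{88}{21} - \frac{109}{13} = - \frac{3433}{273}$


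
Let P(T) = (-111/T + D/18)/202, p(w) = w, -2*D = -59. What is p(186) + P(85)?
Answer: 114971339/618120 ≈ 186.00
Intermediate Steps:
D = 59/2 (D = -1/2*(-59) = 59/2 ≈ 29.500)
P(T) = 59/7272 - 111/(202*T) (P(T) = (-111/T + (59/2)/18)/202 = (-111/T + (59/2)*(1/18))*(1/202) = (-111/T + 59/36)*(1/202) = (59/36 - 111/T)*(1/202) = 59/7272 - 111/(202*T))
p(186) + P(85) = 186 + (1/7272)*(-3996 + 59*85)/85 = 186 + (1/7272)*(1/85)*(-3996 + 5015) = 186 + (1/7272)*(1/85)*1019 = 186 + 1019/618120 = 114971339/618120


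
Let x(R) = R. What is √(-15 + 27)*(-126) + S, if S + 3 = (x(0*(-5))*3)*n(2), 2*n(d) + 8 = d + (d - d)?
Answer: -3 - 252*√3 ≈ -439.48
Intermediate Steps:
n(d) = -4 + d/2 (n(d) = -4 + (d + (d - d))/2 = -4 + (d + 0)/2 = -4 + d/2)
S = -3 (S = -3 + ((0*(-5))*3)*(-4 + (½)*2) = -3 + (0*3)*(-4 + 1) = -3 + 0*(-3) = -3 + 0 = -3)
√(-15 + 27)*(-126) + S = √(-15 + 27)*(-126) - 3 = √12*(-126) - 3 = (2*√3)*(-126) - 3 = -252*√3 - 3 = -3 - 252*√3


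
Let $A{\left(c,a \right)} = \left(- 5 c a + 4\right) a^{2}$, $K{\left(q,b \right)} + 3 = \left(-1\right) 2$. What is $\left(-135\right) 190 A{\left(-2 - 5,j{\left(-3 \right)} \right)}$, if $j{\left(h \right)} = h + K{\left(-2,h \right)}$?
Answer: $453081600$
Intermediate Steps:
$K{\left(q,b \right)} = -5$ ($K{\left(q,b \right)} = -3 - 2 = -5$)
$j{\left(h \right)} = -5 + h$ ($j{\left(h \right)} = h - 5 = -5 + h$)
$A{\left(c,a \right)} = a^{2} \left(4 - 5 a c\right)$ ($A{\left(c,a \right)} = \left(- 5 a c + 4\right) a^{2} = \left(4 - 5 a c\right) a^{2} = a^{2} \left(4 - 5 a c\right)$)
$\left(-135\right) 190 A{\left(-2 - 5,j{\left(-3 \right)} \right)} = \left(-135\right) 190 \left(-5 - 3\right)^{2} \left(4 - 5 \left(-5 - 3\right) \left(-2 - 5\right)\right) = - 25650 \left(-8\right)^{2} \left(4 - - 40 \left(-2 - 5\right)\right) = - 25650 \cdot 64 \left(4 - \left(-40\right) \left(-7\right)\right) = - 25650 \cdot 64 \left(4 - 280\right) = - 25650 \cdot 64 \left(-276\right) = \left(-25650\right) \left(-17664\right) = 453081600$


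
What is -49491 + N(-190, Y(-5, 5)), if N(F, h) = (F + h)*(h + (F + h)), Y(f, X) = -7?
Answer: -9303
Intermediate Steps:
N(F, h) = (F + h)*(F + 2*h)
-49491 + N(-190, Y(-5, 5)) = -49491 + ((-190)**2 + 2*(-7)**2 + 3*(-190)*(-7)) = -49491 + (36100 + 2*49 + 3990) = -49491 + (36100 + 98 + 3990) = -49491 + 40188 = -9303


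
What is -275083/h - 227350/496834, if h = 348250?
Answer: -107922612361/86511220250 ≈ -1.2475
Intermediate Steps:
-275083/h - 227350/496834 = -275083/348250 - 227350/496834 = -275083*1/348250 - 227350*1/496834 = -275083/348250 - 113675/248417 = -107922612361/86511220250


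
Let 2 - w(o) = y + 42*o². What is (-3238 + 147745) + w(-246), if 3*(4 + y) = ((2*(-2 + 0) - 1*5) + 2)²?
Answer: -7191526/3 ≈ -2.3972e+6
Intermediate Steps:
y = 37/3 (y = -4 + ((2*(-2 + 0) - 1*5) + 2)²/3 = -4 + ((2*(-2) - 5) + 2)²/3 = -4 + ((-4 - 5) + 2)²/3 = -4 + (-9 + 2)²/3 = -4 + (⅓)*(-7)² = -4 + (⅓)*49 = -4 + 49/3 = 37/3 ≈ 12.333)
w(o) = -31/3 - 42*o² (w(o) = 2 - (37/3 + 42*o²) = 2 + (-37/3 - 42*o²) = -31/3 - 42*o²)
(-3238 + 147745) + w(-246) = (-3238 + 147745) + (-31/3 - 42*(-246)²) = 144507 + (-31/3 - 42*60516) = 144507 + (-31/3 - 2541672) = 144507 - 7625047/3 = -7191526/3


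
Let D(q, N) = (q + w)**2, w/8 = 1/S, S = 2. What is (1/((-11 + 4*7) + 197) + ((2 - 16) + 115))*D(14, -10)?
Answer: 3501630/107 ≈ 32726.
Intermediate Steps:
w = 4 (w = 8/2 = 8*(1/2) = 4)
D(q, N) = (4 + q)**2 (D(q, N) = (q + 4)**2 = (4 + q)**2)
(1/((-11 + 4*7) + 197) + ((2 - 16) + 115))*D(14, -10) = (1/((-11 + 4*7) + 197) + ((2 - 16) + 115))*(4 + 14)**2 = (1/((-11 + 28) + 197) + (-14 + 115))*18**2 = (1/(17 + 197) + 101)*324 = (1/214 + 101)*324 = (21615/214)*324 = 3501630/107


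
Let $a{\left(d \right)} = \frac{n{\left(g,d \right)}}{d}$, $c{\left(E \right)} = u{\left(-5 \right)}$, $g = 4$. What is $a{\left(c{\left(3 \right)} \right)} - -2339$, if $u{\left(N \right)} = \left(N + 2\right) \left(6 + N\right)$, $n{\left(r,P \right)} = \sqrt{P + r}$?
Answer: $\frac{7016}{3} \approx 2338.7$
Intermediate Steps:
$u{\left(N \right)} = \left(2 + N\right) \left(6 + N\right)$
$c{\left(E \right)} = -3$ ($c{\left(E \right)} = 12 + \left(-5\right)^{2} + 8 \left(-5\right) = 12 + 25 - 40 = -3$)
$a{\left(d \right)} = \frac{\sqrt{4 + d}}{d}$ ($a{\left(d \right)} = \frac{\sqrt{d + 4}}{d} = \frac{\sqrt{4 + d}}{d}$)
$a{\left(c{\left(3 \right)} \right)} - -2339 = \frac{\sqrt{4 - 3}}{-3} - -2339 = - \frac{\sqrt{1}}{3} + 2339 = \left(- \frac{1}{3}\right) 1 + 2339 = - \frac{1}{3} + 2339 = \frac{7016}{3}$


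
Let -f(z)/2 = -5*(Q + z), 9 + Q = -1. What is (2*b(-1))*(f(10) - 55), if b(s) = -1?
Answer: 110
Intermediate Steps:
Q = -10 (Q = -9 - 1 = -10)
f(z) = -100 + 10*z (f(z) = -(-10)*(-10 + z) = -2*(50 - 5*z) = -100 + 10*z)
(2*b(-1))*(f(10) - 55) = (2*(-1))*((-100 + 10*10) - 55) = -2*((-100 + 100) - 55) = -2*(0 - 55) = -2*(-55) = 110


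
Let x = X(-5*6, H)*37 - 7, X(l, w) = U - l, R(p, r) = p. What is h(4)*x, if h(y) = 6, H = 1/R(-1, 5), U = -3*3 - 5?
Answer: 3510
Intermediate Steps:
U = -14 (U = -9 - 5 = -14)
H = -1 (H = 1/(-1) = -1)
X(l, w) = -14 - l
x = 585 (x = (-14 - (-5)*6)*37 - 7 = (-14 - 1*(-30))*37 - 7 = (-14 + 30)*37 - 7 = 16*37 - 7 = 592 - 7 = 585)
h(4)*x = 6*585 = 3510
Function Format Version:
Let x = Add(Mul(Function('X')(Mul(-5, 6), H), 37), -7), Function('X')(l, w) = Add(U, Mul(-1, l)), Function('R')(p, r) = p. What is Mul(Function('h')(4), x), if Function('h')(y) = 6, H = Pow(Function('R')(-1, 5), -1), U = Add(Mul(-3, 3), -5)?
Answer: 3510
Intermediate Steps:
U = -14 (U = Add(-9, -5) = -14)
H = -1 (H = Pow(-1, -1) = -1)
Function('X')(l, w) = Add(-14, Mul(-1, l))
x = 585 (x = Add(Mul(Add(-14, Mul(-1, Mul(-5, 6))), 37), -7) = Add(Mul(Add(-14, Mul(-1, -30)), 37), -7) = Add(Mul(Add(-14, 30), 37), -7) = Add(Mul(16, 37), -7) = Add(592, -7) = 585)
Mul(Function('h')(4), x) = Mul(6, 585) = 3510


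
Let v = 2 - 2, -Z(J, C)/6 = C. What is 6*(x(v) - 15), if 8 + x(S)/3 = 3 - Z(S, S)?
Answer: -180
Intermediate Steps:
Z(J, C) = -6*C
v = 0
x(S) = -15 + 18*S (x(S) = -24 + 3*(3 - (-6)*S) = -24 + 3*(3 + 6*S) = -24 + (9 + 18*S) = -15 + 18*S)
6*(x(v) - 15) = 6*((-15 + 18*0) - 15) = 6*((-15 + 0) - 15) = 6*(-15 - 15) = 6*(-30) = -180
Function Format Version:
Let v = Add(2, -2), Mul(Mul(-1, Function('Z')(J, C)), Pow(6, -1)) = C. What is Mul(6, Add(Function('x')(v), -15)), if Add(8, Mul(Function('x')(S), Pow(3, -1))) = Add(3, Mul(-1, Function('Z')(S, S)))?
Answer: -180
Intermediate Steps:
Function('Z')(J, C) = Mul(-6, C)
v = 0
Function('x')(S) = Add(-15, Mul(18, S)) (Function('x')(S) = Add(-24, Mul(3, Add(3, Mul(-1, Mul(-6, S))))) = Add(-24, Mul(3, Add(3, Mul(6, S)))) = Add(-24, Add(9, Mul(18, S))) = Add(-15, Mul(18, S)))
Mul(6, Add(Function('x')(v), -15)) = Mul(6, Add(Add(-15, Mul(18, 0)), -15)) = Mul(6, Add(Add(-15, 0), -15)) = Mul(6, Add(-15, -15)) = Mul(6, -30) = -180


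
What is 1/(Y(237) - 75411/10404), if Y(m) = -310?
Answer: -1156/366739 ≈ -0.0031521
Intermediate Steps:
1/(Y(237) - 75411/10404) = 1/(-310 - 75411/10404) = 1/(-310 - 75411*1/10404) = 1/(-310 - 8379/1156) = 1/(-366739/1156) = -1156/366739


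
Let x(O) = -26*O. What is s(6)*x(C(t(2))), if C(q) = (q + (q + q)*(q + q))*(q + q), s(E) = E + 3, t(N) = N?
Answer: -16848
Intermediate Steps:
s(E) = 3 + E
C(q) = 2*q*(q + 4*q²) (C(q) = (q + (2*q)*(2*q))*(2*q) = (q + 4*q²)*(2*q) = 2*q*(q + 4*q²))
s(6)*x(C(t(2))) = (3 + 6)*(-26*2²*(2 + 8*2)) = 9*(-104*(2 + 16)) = 9*(-104*18) = 9*(-26*72) = 9*(-1872) = -16848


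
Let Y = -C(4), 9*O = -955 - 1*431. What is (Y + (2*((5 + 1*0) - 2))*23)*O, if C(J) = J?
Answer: -20636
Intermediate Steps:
O = -154 (O = (-955 - 1*431)/9 = (-955 - 431)/9 = (⅑)*(-1386) = -154)
Y = -4 (Y = -1*4 = -4)
(Y + (2*((5 + 1*0) - 2))*23)*O = (-4 + (2*((5 + 1*0) - 2))*23)*(-154) = (-4 + (2*((5 + 0) - 2))*23)*(-154) = (-4 + (2*(5 - 2))*23)*(-154) = (-4 + (2*3)*23)*(-154) = (-4 + 6*23)*(-154) = (-4 + 138)*(-154) = 134*(-154) = -20636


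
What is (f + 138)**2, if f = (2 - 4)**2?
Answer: 20164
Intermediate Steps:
f = 4 (f = (-2)**2 = 4)
(f + 138)**2 = (4 + 138)**2 = 142**2 = 20164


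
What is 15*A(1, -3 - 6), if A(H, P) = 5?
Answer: 75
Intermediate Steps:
15*A(1, -3 - 6) = 15*5 = 75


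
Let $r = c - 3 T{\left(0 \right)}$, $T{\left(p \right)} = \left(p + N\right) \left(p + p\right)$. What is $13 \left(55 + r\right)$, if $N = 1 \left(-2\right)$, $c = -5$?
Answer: $650$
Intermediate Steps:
$N = -2$
$T{\left(p \right)} = 2 p \left(-2 + p\right)$ ($T{\left(p \right)} = \left(p - 2\right) \left(p + p\right) = \left(-2 + p\right) 2 p = 2 p \left(-2 + p\right)$)
$r = -5$ ($r = -5 - 3 \cdot 2 \cdot 0 \left(-2 + 0\right) = -5 - 3 \cdot 2 \cdot 0 \left(-2\right) = -5 - 0 = -5 + 0 = -5$)
$13 \left(55 + r\right) = 13 \left(55 - 5\right) = 13 \cdot 50 = 650$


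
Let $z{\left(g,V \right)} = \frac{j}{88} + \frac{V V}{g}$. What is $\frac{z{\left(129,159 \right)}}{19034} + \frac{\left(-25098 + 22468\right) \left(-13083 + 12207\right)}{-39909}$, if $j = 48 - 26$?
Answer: $- \frac{2513735320527}{43551999944} \approx -57.718$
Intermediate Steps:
$j = 22$ ($j = 48 - 26 = 22$)
$z{\left(g,V \right)} = \frac{1}{4} + \frac{V^{2}}{g}$ ($z{\left(g,V \right)} = \frac{22}{88} + \frac{V V}{g} = 22 \cdot \frac{1}{88} + \frac{V^{2}}{g} = \frac{1}{4} + \frac{V^{2}}{g}$)
$\frac{z{\left(129,159 \right)}}{19034} + \frac{\left(-25098 + 22468\right) \left(-13083 + 12207\right)}{-39909} = \frac{\frac{1}{129} \left(159^{2} + \frac{1}{4} \cdot 129\right)}{19034} + \frac{\left(-25098 + 22468\right) \left(-13083 + 12207\right)}{-39909} = \frac{25281 + \frac{129}{4}}{129} \cdot \frac{1}{19034} + \left(-2630\right) \left(-876\right) \left(- \frac{1}{39909}\right) = \frac{1}{129} \cdot \frac{101253}{4} \cdot \frac{1}{19034} + 2303880 \left(- \frac{1}{39909}\right) = \frac{33751}{172} \cdot \frac{1}{19034} - \frac{767960}{13303} = \frac{33751}{3273848} - \frac{767960}{13303} = - \frac{2513735320527}{43551999944}$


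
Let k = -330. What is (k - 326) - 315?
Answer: -971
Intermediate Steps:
(k - 326) - 315 = (-330 - 326) - 315 = -656 - 315 = -971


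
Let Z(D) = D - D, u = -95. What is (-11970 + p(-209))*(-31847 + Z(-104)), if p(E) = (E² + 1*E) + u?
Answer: -1000218729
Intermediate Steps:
p(E) = -95 + E + E² (p(E) = (E² + 1*E) - 95 = (E² + E) - 95 = (E + E²) - 95 = -95 + E + E²)
Z(D) = 0
(-11970 + p(-209))*(-31847 + Z(-104)) = (-11970 + (-95 - 209 + (-209)²))*(-31847 + 0) = (-11970 + (-95 - 209 + 43681))*(-31847) = (-11970 + 43377)*(-31847) = 31407*(-31847) = -1000218729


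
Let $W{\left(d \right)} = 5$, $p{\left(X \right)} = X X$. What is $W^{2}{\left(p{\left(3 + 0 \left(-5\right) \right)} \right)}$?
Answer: $25$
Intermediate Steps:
$p{\left(X \right)} = X^{2}$
$W^{2}{\left(p{\left(3 + 0 \left(-5\right) \right)} \right)} = 5^{2} = 25$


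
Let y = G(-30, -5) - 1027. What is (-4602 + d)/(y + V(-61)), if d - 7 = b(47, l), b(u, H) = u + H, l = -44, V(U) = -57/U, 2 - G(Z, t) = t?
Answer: 280112/62163 ≈ 4.5061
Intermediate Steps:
G(Z, t) = 2 - t
b(u, H) = H + u
d = 10 (d = 7 + (-44 + 47) = 7 + 3 = 10)
y = -1020 (y = (2 - 1*(-5)) - 1027 = (2 + 5) - 1027 = 7 - 1027 = -1020)
(-4602 + d)/(y + V(-61)) = (-4602 + 10)/(-1020 - 57/(-61)) = -4592/(-1020 - 57*(-1/61)) = -4592/(-1020 + 57/61) = -4592/(-62163/61) = -4592*(-61/62163) = 280112/62163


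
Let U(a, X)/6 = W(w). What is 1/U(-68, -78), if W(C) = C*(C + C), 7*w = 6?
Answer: 49/432 ≈ 0.11343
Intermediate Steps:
w = 6/7 (w = (⅐)*6 = 6/7 ≈ 0.85714)
W(C) = 2*C² (W(C) = C*(2*C) = 2*C²)
U(a, X) = 432/49 (U(a, X) = 6*(2*(6/7)²) = 6*(2*(36/49)) = 6*(72/49) = 432/49)
1/U(-68, -78) = 1/(432/49) = 49/432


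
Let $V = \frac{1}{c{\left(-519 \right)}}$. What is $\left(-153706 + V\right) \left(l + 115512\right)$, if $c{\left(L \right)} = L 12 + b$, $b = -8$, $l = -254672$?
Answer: $\frac{33346584365430}{1559} \approx 2.139 \cdot 10^{10}$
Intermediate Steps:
$c{\left(L \right)} = -8 + 12 L$ ($c{\left(L \right)} = L 12 - 8 = 12 L - 8 = -8 + 12 L$)
$V = - \frac{1}{6236}$ ($V = \frac{1}{-8 + 12 \left(-519\right)} = \frac{1}{-8 - 6228} = \frac{1}{-6236} = - \frac{1}{6236} \approx -0.00016036$)
$\left(-153706 + V\right) \left(l + 115512\right) = \left(-153706 - \frac{1}{6236}\right) \left(-254672 + 115512\right) = \left(- \frac{958510617}{6236}\right) \left(-139160\right) = \frac{33346584365430}{1559}$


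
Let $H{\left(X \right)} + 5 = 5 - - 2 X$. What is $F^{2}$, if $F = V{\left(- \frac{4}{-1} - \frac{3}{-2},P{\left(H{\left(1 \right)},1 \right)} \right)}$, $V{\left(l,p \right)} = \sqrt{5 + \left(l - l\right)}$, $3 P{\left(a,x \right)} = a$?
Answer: $5$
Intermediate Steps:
$H{\left(X \right)} = 2 X$ ($H{\left(X \right)} = -5 - \left(-5 - 2 X\right) = -5 + \left(5 + 2 X\right) = 2 X$)
$P{\left(a,x \right)} = \frac{a}{3}$
$V{\left(l,p \right)} = \sqrt{5}$ ($V{\left(l,p \right)} = \sqrt{5 + 0} = \sqrt{5}$)
$F = \sqrt{5} \approx 2.2361$
$F^{2} = \left(\sqrt{5}\right)^{2} = 5$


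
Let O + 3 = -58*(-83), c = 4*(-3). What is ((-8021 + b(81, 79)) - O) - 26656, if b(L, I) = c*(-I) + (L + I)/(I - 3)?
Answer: -732220/19 ≈ -38538.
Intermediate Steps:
c = -12
b(L, I) = 12*I + (I + L)/(-3 + I) (b(L, I) = -(-12)*I + (L + I)/(I - 3) = 12*I + (I + L)/(-3 + I))
O = 4811 (O = -3 - 58*(-83) = -3 + 4814 = 4811)
((-8021 + b(81, 79)) - O) - 26656 = ((-8021 + (81 - 35*79 + 12*79²)/(-3 + 79)) - 1*4811) - 26656 = ((-8021 + (81 - 2765 + 12*6241)/76) - 4811) - 26656 = ((-8021 + (81 - 2765 + 74892)/76) - 4811) - 26656 = ((-8021 + (1/76)*72208) - 4811) - 26656 = ((-8021 + 18052/19) - 4811) - 26656 = (-134347/19 - 4811) - 26656 = -225756/19 - 26656 = -732220/19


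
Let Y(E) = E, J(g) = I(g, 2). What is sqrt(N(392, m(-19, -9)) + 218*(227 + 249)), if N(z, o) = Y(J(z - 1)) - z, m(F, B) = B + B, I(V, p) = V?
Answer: sqrt(103767) ≈ 322.13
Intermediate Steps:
J(g) = g
m(F, B) = 2*B
N(z, o) = -1 (N(z, o) = (z - 1) - z = (-1 + z) - z = -1)
sqrt(N(392, m(-19, -9)) + 218*(227 + 249)) = sqrt(-1 + 218*(227 + 249)) = sqrt(-1 + 218*476) = sqrt(-1 + 103768) = sqrt(103767)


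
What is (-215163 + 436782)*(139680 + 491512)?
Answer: 139884139848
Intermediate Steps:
(-215163 + 436782)*(139680 + 491512) = 221619*631192 = 139884139848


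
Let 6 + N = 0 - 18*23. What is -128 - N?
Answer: 292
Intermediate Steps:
N = -420 (N = -6 + (0 - 18*23) = -6 + (0 - 414) = -6 - 414 = -420)
-128 - N = -128 - 1*(-420) = -128 + 420 = 292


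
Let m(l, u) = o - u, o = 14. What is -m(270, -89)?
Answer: -103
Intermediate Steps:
m(l, u) = 14 - u
-m(270, -89) = -(14 - 1*(-89)) = -(14 + 89) = -1*103 = -103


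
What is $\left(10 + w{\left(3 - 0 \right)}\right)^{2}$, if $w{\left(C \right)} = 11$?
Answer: $441$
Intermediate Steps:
$\left(10 + w{\left(3 - 0 \right)}\right)^{2} = \left(10 + 11\right)^{2} = 21^{2} = 441$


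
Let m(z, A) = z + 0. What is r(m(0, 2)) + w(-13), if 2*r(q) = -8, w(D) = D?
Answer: -17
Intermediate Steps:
m(z, A) = z
r(q) = -4 (r(q) = (½)*(-8) = -4)
r(m(0, 2)) + w(-13) = -4 - 13 = -17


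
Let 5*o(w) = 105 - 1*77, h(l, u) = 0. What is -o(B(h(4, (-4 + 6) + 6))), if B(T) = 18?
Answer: -28/5 ≈ -5.6000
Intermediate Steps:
o(w) = 28/5 (o(w) = (105 - 1*77)/5 = (105 - 77)/5 = (1/5)*28 = 28/5)
-o(B(h(4, (-4 + 6) + 6))) = -1*28/5 = -28/5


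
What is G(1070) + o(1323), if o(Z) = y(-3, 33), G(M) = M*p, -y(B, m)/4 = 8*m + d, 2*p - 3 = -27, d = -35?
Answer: -13756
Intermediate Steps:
p = -12 (p = 3/2 + (½)*(-27) = 3/2 - 27/2 = -12)
y(B, m) = 140 - 32*m (y(B, m) = -4*(8*m - 35) = -4*(-35 + 8*m) = 140 - 32*m)
G(M) = -12*M (G(M) = M*(-12) = -12*M)
o(Z) = -916 (o(Z) = 140 - 32*33 = 140 - 1056 = -916)
G(1070) + o(1323) = -12*1070 - 916 = -12840 - 916 = -13756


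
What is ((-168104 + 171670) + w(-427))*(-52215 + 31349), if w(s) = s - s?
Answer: -74408156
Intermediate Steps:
w(s) = 0
((-168104 + 171670) + w(-427))*(-52215 + 31349) = ((-168104 + 171670) + 0)*(-52215 + 31349) = (3566 + 0)*(-20866) = 3566*(-20866) = -74408156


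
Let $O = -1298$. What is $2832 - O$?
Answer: $4130$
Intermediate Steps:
$2832 - O = 2832 - -1298 = 2832 + 1298 = 4130$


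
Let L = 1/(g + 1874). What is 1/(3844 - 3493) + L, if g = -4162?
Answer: 149/61776 ≈ 0.0024119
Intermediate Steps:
L = -1/2288 (L = 1/(-4162 + 1874) = 1/(-2288) = -1/2288 ≈ -0.00043706)
1/(3844 - 3493) + L = 1/(3844 - 3493) - 1/2288 = 1/351 - 1/2288 = 149/61776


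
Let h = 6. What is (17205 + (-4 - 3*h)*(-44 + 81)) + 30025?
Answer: 46416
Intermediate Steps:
(17205 + (-4 - 3*h)*(-44 + 81)) + 30025 = (17205 + (-4 - 3*6)*(-44 + 81)) + 30025 = (17205 + (-4 - 18)*37) + 30025 = (17205 - 22*37) + 30025 = (17205 - 814) + 30025 = 16391 + 30025 = 46416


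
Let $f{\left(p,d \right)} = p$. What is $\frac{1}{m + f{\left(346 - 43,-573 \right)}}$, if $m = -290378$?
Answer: $- \frac{1}{290075} \approx -3.4474 \cdot 10^{-6}$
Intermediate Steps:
$\frac{1}{m + f{\left(346 - 43,-573 \right)}} = \frac{1}{-290378 + \left(346 - 43\right)} = \frac{1}{-290378 + 303} = \frac{1}{-290075} = - \frac{1}{290075}$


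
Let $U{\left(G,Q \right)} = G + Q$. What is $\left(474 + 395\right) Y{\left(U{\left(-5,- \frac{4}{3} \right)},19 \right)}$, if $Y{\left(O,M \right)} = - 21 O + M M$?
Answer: $429286$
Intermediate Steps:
$Y{\left(O,M \right)} = M^{2} - 21 O$ ($Y{\left(O,M \right)} = - 21 O + M^{2} = M^{2} - 21 O$)
$\left(474 + 395\right) Y{\left(U{\left(-5,- \frac{4}{3} \right)},19 \right)} = \left(474 + 395\right) \left(19^{2} - 21 \left(-5 - \frac{4}{3}\right)\right) = 869 \left(361 - 21 \left(-5 - \frac{4}{3}\right)\right) = 869 \left(361 - -133\right) = 869 \left(361 + 133\right) = 869 \cdot 494 = 429286$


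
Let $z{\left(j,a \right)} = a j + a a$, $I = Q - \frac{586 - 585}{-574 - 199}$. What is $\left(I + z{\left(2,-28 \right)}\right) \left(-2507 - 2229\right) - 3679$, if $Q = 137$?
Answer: $- \frac{3169551323}{773} \approx -4.1003 \cdot 10^{6}$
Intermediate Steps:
$I = \frac{105902}{773}$ ($I = 137 - \frac{586 - 585}{-574 - 199} = 137 - 1 \frac{1}{-773} = 137 - 1 \left(- \frac{1}{773}\right) = 137 - - \frac{1}{773} = 137 + \frac{1}{773} = \frac{105902}{773} \approx 137.0$)
$z{\left(j,a \right)} = a^{2} + a j$ ($z{\left(j,a \right)} = a j + a^{2} = a^{2} + a j$)
$\left(I + z{\left(2,-28 \right)}\right) \left(-2507 - 2229\right) - 3679 = \left(\frac{105902}{773} - 28 \left(-28 + 2\right)\right) \left(-2507 - 2229\right) - 3679 = \left(\frac{105902}{773} - -728\right) \left(-4736\right) - 3679 = \left(\frac{105902}{773} + 728\right) \left(-4736\right) - 3679 = \frac{668646}{773} \left(-4736\right) - 3679 = - \frac{3166707456}{773} - 3679 = - \frac{3169551323}{773}$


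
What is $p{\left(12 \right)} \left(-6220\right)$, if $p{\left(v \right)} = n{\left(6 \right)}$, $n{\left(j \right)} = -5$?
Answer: $31100$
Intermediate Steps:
$p{\left(v \right)} = -5$
$p{\left(12 \right)} \left(-6220\right) = \left(-5\right) \left(-6220\right) = 31100$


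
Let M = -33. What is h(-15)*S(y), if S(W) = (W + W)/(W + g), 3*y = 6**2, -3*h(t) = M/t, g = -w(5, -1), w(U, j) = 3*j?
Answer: -88/75 ≈ -1.1733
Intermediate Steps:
g = 3 (g = -3*(-1) = -1*(-3) = 3)
h(t) = 11/t (h(t) = -(-11)/t = 11/t)
y = 12 (y = (1/3)*6**2 = (1/3)*36 = 12)
S(W) = 2*W/(3 + W) (S(W) = (W + W)/(W + 3) = (2*W)/(3 + W) = 2*W/(3 + W))
h(-15)*S(y) = (11/(-15))*(2*12/(3 + 12)) = (11*(-1/15))*(2*12/15) = -22*12/(15*15) = -11/15*8/5 = -88/75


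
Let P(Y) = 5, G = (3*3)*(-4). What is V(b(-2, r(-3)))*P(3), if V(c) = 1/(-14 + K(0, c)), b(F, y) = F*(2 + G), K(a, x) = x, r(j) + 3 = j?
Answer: 5/54 ≈ 0.092593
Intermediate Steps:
r(j) = -3 + j
G = -36 (G = 9*(-4) = -36)
b(F, y) = -34*F (b(F, y) = F*(2 - 36) = F*(-34) = -34*F)
V(c) = 1/(-14 + c)
V(b(-2, r(-3)))*P(3) = 5/(-14 - 34*(-2)) = 5/(-14 + 68) = 5/54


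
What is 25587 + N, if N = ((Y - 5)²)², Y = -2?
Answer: 27988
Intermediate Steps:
N = 2401 (N = ((-2 - 5)²)² = ((-7)²)² = 49² = 2401)
25587 + N = 25587 + 2401 = 27988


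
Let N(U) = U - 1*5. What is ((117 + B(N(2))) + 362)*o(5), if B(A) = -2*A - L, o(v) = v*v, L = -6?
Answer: 12275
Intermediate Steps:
N(U) = -5 + U (N(U) = U - 5 = -5 + U)
o(v) = v²
B(A) = 6 - 2*A (B(A) = -2*A - 1*(-6) = -2*A + 6 = 6 - 2*A)
((117 + B(N(2))) + 362)*o(5) = ((117 + (6 - 2*(-5 + 2))) + 362)*5² = ((117 + (6 - 2*(-3))) + 362)*25 = ((117 + (6 + 6)) + 362)*25 = ((117 + 12) + 362)*25 = (129 + 362)*25 = 491*25 = 12275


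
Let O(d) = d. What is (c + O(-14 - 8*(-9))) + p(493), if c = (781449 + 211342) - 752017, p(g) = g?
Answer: 241325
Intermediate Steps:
c = 240774 (c = 992791 - 752017 = 240774)
(c + O(-14 - 8*(-9))) + p(493) = (240774 + (-14 - 8*(-9))) + 493 = (240774 + (-14 + 72)) + 493 = (240774 + 58) + 493 = 240832 + 493 = 241325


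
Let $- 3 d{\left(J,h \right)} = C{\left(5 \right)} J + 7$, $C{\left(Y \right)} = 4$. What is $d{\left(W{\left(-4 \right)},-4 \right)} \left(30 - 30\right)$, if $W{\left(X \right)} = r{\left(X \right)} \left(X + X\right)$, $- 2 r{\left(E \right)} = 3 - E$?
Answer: $0$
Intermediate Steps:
$r{\left(E \right)} = - \frac{3}{2} + \frac{E}{2}$ ($r{\left(E \right)} = - \frac{3 - E}{2} = - \frac{3}{2} + \frac{E}{2}$)
$W{\left(X \right)} = 2 X \left(- \frac{3}{2} + \frac{X}{2}\right)$ ($W{\left(X \right)} = \left(- \frac{3}{2} + \frac{X}{2}\right) \left(X + X\right) = \left(- \frac{3}{2} + \frac{X}{2}\right) 2 X = 2 X \left(- \frac{3}{2} + \frac{X}{2}\right)$)
$d{\left(J,h \right)} = - \frac{7}{3} - \frac{4 J}{3}$ ($d{\left(J,h \right)} = - \frac{4 J + 7}{3} = - \frac{7 + 4 J}{3} = - \frac{7}{3} - \frac{4 J}{3}$)
$d{\left(W{\left(-4 \right)},-4 \right)} \left(30 - 30\right) = \left(- \frac{7}{3} - \frac{4 \left(- 4 \left(-3 - 4\right)\right)}{3}\right) \left(30 - 30\right) = \left(- \frac{7}{3} - \frac{4 \left(\left(-4\right) \left(-7\right)\right)}{3}\right) \left(30 - 30\right) = \left(- \frac{7}{3} - \frac{112}{3}\right) 0 = \left(- \frac{119}{3}\right) 0 = 0$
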